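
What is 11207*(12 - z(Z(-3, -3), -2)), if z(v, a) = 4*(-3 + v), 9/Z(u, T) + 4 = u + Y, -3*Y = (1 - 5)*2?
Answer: 4706940/13 ≈ 3.6207e+5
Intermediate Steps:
Y = 8/3 (Y = -(1 - 5)*2/3 = -(-4)*2/3 = -⅓*(-8) = 8/3 ≈ 2.6667)
Z(u, T) = 9/(-4/3 + u) (Z(u, T) = 9/(-4 + (u + 8/3)) = 9/(-4 + (8/3 + u)) = 9/(-4/3 + u))
z(v, a) = -12 + 4*v
11207*(12 - z(Z(-3, -3), -2)) = 11207*(12 - (-12 + 4*(27/(-4 + 3*(-3))))) = 11207*(12 - (-12 + 4*(27/(-4 - 9)))) = 11207*(12 - (-12 + 4*(27/(-13)))) = 11207*(12 - (-12 + 4*(27*(-1/13)))) = 11207*(12 - (-12 + 4*(-27/13))) = 11207*(12 - (-12 - 108/13)) = 11207*(12 - 1*(-264/13)) = 11207*(12 + 264/13) = 11207*(420/13) = 4706940/13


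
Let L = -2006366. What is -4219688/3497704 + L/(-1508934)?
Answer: 5807532956/47123254353 ≈ 0.12324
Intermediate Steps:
-4219688/3497704 + L/(-1508934) = -4219688/3497704 - 2006366/(-1508934) = -4219688*1/3497704 - 2006366*(-1/1508934) = -527461/437213 + 1003183/754467 = 5807532956/47123254353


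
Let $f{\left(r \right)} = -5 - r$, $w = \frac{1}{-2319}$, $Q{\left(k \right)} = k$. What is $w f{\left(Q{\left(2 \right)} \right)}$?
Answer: $\frac{7}{2319} \approx 0.0030185$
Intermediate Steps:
$w = - \frac{1}{2319} \approx -0.00043122$
$w f{\left(Q{\left(2 \right)} \right)} = - \frac{-5 - 2}{2319} = \left(- \frac{1}{2319}\right) \left(-7\right) = \frac{7}{2319}$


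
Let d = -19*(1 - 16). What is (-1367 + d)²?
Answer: 1170724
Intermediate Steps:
d = 285 (d = -19*(-15) = 285)
(-1367 + d)² = (-1367 + 285)² = (-1082)² = 1170724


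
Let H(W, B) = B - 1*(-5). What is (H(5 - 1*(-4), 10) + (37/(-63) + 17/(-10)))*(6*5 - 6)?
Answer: 32036/105 ≈ 305.10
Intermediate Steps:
H(W, B) = 5 + B (H(W, B) = B + 5 = 5 + B)
(H(5 - 1*(-4), 10) + (37/(-63) + 17/(-10)))*(6*5 - 6) = ((5 + 10) + (37/(-63) + 17/(-10)))*(6*5 - 6) = (15 + (37*(-1/63) + 17*(-⅒)))*(30 - 6) = (15 + (-37/63 - 17/10))*24 = (15 - 1441/630)*24 = (8009/630)*24 = 32036/105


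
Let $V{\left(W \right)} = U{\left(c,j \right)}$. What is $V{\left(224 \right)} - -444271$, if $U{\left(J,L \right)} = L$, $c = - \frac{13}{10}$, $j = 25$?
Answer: $444296$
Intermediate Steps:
$c = - \frac{13}{10}$ ($c = \left(-13\right) \frac{1}{10} = - \frac{13}{10} \approx -1.3$)
$V{\left(W \right)} = 25$
$V{\left(224 \right)} - -444271 = 25 - -444271 = 25 + 444271 = 444296$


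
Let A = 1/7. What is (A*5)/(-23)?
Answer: -5/161 ≈ -0.031056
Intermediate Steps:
A = 1/7 ≈ 0.14286
(A*5)/(-23) = ((1/7)*5)/(-23) = (5/7)*(-1/23) = -5/161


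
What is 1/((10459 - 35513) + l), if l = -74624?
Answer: -1/99678 ≈ -1.0032e-5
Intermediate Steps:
1/((10459 - 35513) + l) = 1/((10459 - 35513) - 74624) = 1/(-25054 - 74624) = 1/(-99678) = -1/99678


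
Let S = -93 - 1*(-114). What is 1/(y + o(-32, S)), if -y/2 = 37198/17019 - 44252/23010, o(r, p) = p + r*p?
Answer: -5020605/3271049783 ≈ -0.0015349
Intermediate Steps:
S = 21 (S = -93 + 114 = 21)
o(r, p) = p + p*r
y = -2635928/5020605 (y = -2*(37198/17019 - 44252/23010) = -2*(37198*(1/17019) - 44252*1/23010) = -2*(37198/17019 - 1702/885) = -2*1317964/5020605 = -2635928/5020605 ≈ -0.52502)
1/(y + o(-32, S)) = 1/(-2635928/5020605 + 21*(1 - 32)) = 1/(-2635928/5020605 + 21*(-31)) = 1/(-2635928/5020605 - 651) = 1/(-3271049783/5020605) = -5020605/3271049783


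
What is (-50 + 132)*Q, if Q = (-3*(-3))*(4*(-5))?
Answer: -14760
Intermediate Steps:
Q = -180 (Q = 9*(-20) = -180)
(-50 + 132)*Q = (-50 + 132)*(-180) = 82*(-180) = -14760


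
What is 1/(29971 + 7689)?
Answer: 1/37660 ≈ 2.6553e-5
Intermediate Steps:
1/(29971 + 7689) = 1/37660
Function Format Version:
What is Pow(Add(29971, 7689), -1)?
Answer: Rational(1, 37660) ≈ 2.6553e-5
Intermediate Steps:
Pow(Add(29971, 7689), -1) = Pow(37660, -1) = Rational(1, 37660)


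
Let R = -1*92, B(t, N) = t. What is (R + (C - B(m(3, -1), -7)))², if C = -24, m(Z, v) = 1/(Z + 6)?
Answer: 1092025/81 ≈ 13482.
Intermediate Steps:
m(Z, v) = 1/(6 + Z)
R = -92
(R + (C - B(m(3, -1), -7)))² = (-92 + (-24 - 1/(6 + 3)))² = (-92 + (-24 - 1/9))² = (-92 + (-24 - 1*⅑))² = (-92 + (-24 - ⅑))² = (-92 - 217/9)² = (-1045/9)² = 1092025/81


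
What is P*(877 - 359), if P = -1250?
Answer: -647500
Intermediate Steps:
P*(877 - 359) = -1250*(877 - 359) = -1250*518 = -647500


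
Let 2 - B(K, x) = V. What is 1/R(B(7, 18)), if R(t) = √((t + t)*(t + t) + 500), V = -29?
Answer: √1086/2172 ≈ 0.015172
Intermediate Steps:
B(K, x) = 31 (B(K, x) = 2 - 1*(-29) = 2 + 29 = 31)
R(t) = √(500 + 4*t²) (R(t) = √((2*t)*(2*t) + 500) = √(4*t² + 500) = √(500 + 4*t²))
1/R(B(7, 18)) = 1/(2*√(125 + 31²)) = 1/(2*√(125 + 961)) = 1/(2*√1086) = √1086/2172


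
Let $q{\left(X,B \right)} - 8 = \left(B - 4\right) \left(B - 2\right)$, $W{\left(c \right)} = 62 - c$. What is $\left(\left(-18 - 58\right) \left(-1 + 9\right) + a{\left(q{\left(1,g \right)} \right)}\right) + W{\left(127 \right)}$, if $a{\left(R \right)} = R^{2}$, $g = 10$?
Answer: $2463$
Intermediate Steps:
$q{\left(X,B \right)} = 8 + \left(-4 + B\right) \left(-2 + B\right)$ ($q{\left(X,B \right)} = 8 + \left(B - 4\right) \left(B - 2\right) = 8 + \left(-4 + B\right) \left(-2 + B\right)$)
$\left(\left(-18 - 58\right) \left(-1 + 9\right) + a{\left(q{\left(1,g \right)} \right)}\right) + W{\left(127 \right)} = \left(\left(-18 - 58\right) \left(-1 + 9\right) + \left(16 + 10^{2} - 60\right)^{2}\right) + \left(62 - 127\right) = \left(\left(-76\right) 8 + \left(16 + 100 - 60\right)^{2}\right) + \left(62 - 127\right) = \left(-608 + 56^{2}\right) - 65 = \left(-608 + 3136\right) - 65 = 2528 - 65 = 2463$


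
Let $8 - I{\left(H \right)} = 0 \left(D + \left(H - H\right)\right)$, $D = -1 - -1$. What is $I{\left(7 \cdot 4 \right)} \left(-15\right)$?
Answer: $-120$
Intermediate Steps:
$D = 0$ ($D = -1 + 1 = 0$)
$I{\left(H \right)} = 8$ ($I{\left(H \right)} = 8 - 0 \left(0 + \left(H - H\right)\right) = 8 - 0 \left(0 + 0\right) = 8 - 0 \cdot 0 = 8 - 0 = 8 + 0 = 8$)
$I{\left(7 \cdot 4 \right)} \left(-15\right) = 8 \left(-15\right) = -120$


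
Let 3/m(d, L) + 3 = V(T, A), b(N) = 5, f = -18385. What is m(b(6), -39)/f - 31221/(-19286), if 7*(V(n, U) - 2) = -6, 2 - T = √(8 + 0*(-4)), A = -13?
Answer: 7462380111/4609450430 ≈ 1.6189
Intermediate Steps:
T = 2 - 2*√2 (T = 2 - √(8 + 0*(-4)) = 2 - √(8 + 0) = 2 - √8 = 2 - 2*√2 ≈ -0.82843)
V(n, U) = 8/7 (V(n, U) = 2 + (⅐)*(-6) = 2 - 6/7 = 8/7)
m(d, L) = -21/13 (m(d, L) = 3/(-3 + 8/7) = 3/(-13/7) = 3*(-7/13) = -21/13)
m(b(6), -39)/f - 31221/(-19286) = -21/13/(-18385) - 31221/(-19286) = -21/13*(-1/18385) - 31221*(-1/19286) = 21/239005 + 31221/19286 = 7462380111/4609450430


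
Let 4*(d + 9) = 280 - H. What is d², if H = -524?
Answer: 36864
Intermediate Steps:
d = 192 (d = -9 + (280 - 1*(-524))/4 = -9 + (280 + 524)/4 = -9 + (¼)*804 = -9 + 201 = 192)
d² = 192² = 36864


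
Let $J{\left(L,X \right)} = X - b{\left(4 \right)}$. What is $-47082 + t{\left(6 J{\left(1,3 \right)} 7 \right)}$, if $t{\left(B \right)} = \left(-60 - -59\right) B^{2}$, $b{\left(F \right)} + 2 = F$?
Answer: $-48846$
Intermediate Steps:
$b{\left(F \right)} = -2 + F$
$J{\left(L,X \right)} = -2 + X$ ($J{\left(L,X \right)} = X - \left(-2 + 4\right) = X - 2 = -2 + X$)
$t{\left(B \right)} = - B^{2}$ ($t{\left(B \right)} = \left(-60 + 59\right) B^{2} = - B^{2}$)
$-47082 + t{\left(6 J{\left(1,3 \right)} 7 \right)} = -47082 - \left(6 \left(-2 + 3\right) 7\right)^{2} = -47082 - \left(6 \cdot 1 \cdot 7\right)^{2} = -47082 - \left(6 \cdot 7\right)^{2} = -47082 - 42^{2} = -47082 - 1764 = -48846$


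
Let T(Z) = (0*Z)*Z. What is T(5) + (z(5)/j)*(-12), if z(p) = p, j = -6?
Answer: 10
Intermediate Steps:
T(Z) = 0 (T(Z) = 0*Z = 0)
T(5) + (z(5)/j)*(-12) = 0 + (5/(-6))*(-12) = 0 + (5*(-⅙))*(-12) = 0 - ⅚*(-12) = 0 + 10 = 10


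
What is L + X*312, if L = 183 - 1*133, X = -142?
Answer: -44254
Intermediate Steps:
L = 50 (L = 183 - 133 = 50)
L + X*312 = 50 - 142*312 = 50 - 44304 = -44254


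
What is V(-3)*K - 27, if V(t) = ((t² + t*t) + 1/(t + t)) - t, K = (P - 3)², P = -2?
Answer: 2963/6 ≈ 493.83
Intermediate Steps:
K = 25 (K = (-2 - 3)² = (-5)² = 25)
V(t) = 1/(2*t) - t + 2*t² (V(t) = ((t² + t²) + 1/(2*t)) - t = (2*t² + 1/(2*t)) - t = (1/(2*t) + 2*t²) - t = 1/(2*t) - t + 2*t²)
V(-3)*K - 27 = ((½)/(-3) - 1*(-3) + 2*(-3)²)*25 - 27 = ((½)*(-⅓) + 3 + 2*9)*25 - 27 = (-⅙ + 3 + 18)*25 - 27 = (125/6)*25 - 27 = 3125/6 - 27 = 2963/6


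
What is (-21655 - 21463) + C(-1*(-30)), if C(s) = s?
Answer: -43088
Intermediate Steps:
(-21655 - 21463) + C(-1*(-30)) = (-21655 - 21463) - 1*(-30) = -43118 + 30 = -43088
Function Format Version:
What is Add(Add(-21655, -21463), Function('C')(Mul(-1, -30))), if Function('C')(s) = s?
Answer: -43088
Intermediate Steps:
Add(Add(-21655, -21463), Function('C')(Mul(-1, -30))) = Add(Add(-21655, -21463), Mul(-1, -30)) = Add(-43118, 30) = -43088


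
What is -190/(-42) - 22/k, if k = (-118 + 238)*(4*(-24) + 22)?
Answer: 140677/31080 ≈ 4.5263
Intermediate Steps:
k = -8880 (k = 120*(-96 + 22) = 120*(-74) = -8880)
-190/(-42) - 22/k = -190/(-42) - 22/(-8880) = -190*(-1/42) - 22*(-1/8880) = 95/21 + 11/4440 = 140677/31080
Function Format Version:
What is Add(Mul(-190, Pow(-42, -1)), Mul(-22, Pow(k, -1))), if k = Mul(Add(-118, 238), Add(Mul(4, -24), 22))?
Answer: Rational(140677, 31080) ≈ 4.5263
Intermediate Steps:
k = -8880 (k = Mul(120, Add(-96, 22)) = Mul(120, -74) = -8880)
Add(Mul(-190, Pow(-42, -1)), Mul(-22, Pow(k, -1))) = Add(Mul(-190, Pow(-42, -1)), Mul(-22, Pow(-8880, -1))) = Add(Mul(-190, Rational(-1, 42)), Mul(-22, Rational(-1, 8880))) = Add(Rational(95, 21), Rational(11, 4440)) = Rational(140677, 31080)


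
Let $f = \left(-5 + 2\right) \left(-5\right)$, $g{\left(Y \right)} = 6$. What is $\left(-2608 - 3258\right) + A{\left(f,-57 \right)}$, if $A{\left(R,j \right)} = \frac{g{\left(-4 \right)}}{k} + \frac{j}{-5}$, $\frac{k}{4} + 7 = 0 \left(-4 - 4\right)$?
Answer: $- \frac{409837}{70} \approx -5854.8$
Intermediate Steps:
$k = -28$ ($k = -28 + 4 \cdot 0 \left(-4 - 4\right) = -28 + 4 \cdot 0 \left(-8\right) = -28 + 4 \cdot 0 = -28 + 0 = -28$)
$f = 15$ ($f = \left(-3\right) \left(-5\right) = 15$)
$A{\left(R,j \right)} = - \frac{3}{14} - \frac{j}{5}$ ($A{\left(R,j \right)} = \frac{6}{-28} + \frac{j}{-5} = 6 \left(- \frac{1}{28}\right) + j \left(- \frac{1}{5}\right) = - \frac{3}{14} - \frac{j}{5}$)
$\left(-2608 - 3258\right) + A{\left(f,-57 \right)} = \left(-2608 - 3258\right) - - \frac{783}{70} = -5866 + \left(- \frac{3}{14} + \frac{57}{5}\right) = -5866 + \frac{783}{70} = - \frac{409837}{70}$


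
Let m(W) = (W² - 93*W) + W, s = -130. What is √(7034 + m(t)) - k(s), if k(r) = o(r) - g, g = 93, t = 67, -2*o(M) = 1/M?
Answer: 24179/260 + √5359 ≈ 166.20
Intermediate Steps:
o(M) = -1/(2*M)
m(W) = W² - 92*W
k(r) = -93 - 1/(2*r) (k(r) = -1/(2*r) - 1*93 = -1/(2*r) - 93 = -93 - 1/(2*r))
√(7034 + m(t)) - k(s) = √(7034 + 67*(-92 + 67)) - (-93 - ½/(-130)) = √(7034 + 67*(-25)) - (-93 - ½*(-1/130)) = √(7034 - 1675) - (-93 + 1/260) = √5359 - 1*(-24179/260) = √5359 + 24179/260 = 24179/260 + √5359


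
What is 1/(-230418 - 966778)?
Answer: -1/1197196 ≈ -8.3529e-7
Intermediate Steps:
1/(-230418 - 966778) = 1/(-1197196) = -1/1197196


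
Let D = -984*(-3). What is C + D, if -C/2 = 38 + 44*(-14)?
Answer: 4108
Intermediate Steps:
C = 1156 (C = -2*(38 + 44*(-14)) = -2*(38 - 616) = -2*(-578) = 1156)
D = 2952
C + D = 1156 + 2952 = 4108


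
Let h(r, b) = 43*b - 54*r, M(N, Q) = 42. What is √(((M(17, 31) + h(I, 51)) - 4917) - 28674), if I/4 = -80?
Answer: 6*I*√391 ≈ 118.64*I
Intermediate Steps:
I = -320 (I = 4*(-80) = -320)
h(r, b) = -54*r + 43*b
√(((M(17, 31) + h(I, 51)) - 4917) - 28674) = √(((42 + (-54*(-320) + 43*51)) - 4917) - 28674) = √(((42 + (17280 + 2193)) - 4917) - 28674) = √(((42 + 19473) - 4917) - 28674) = √((19515 - 4917) - 28674) = √(14598 - 28674) = √(-14076) = 6*I*√391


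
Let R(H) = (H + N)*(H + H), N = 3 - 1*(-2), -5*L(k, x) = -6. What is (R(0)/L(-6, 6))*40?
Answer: 0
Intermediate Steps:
L(k, x) = 6/5 (L(k, x) = -⅕*(-6) = 6/5)
N = 5 (N = 3 + 2 = 5)
R(H) = 2*H*(5 + H) (R(H) = (H + 5)*(H + H) = (5 + H)*(2*H) = 2*H*(5 + H))
(R(0)/L(-6, 6))*40 = ((2*0*(5 + 0))/(6/5))*40 = (5*(2*0*5)/6)*40 = ((⅚)*0)*40 = 0*40 = 0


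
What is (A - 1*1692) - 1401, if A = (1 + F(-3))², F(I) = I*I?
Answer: -2993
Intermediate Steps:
F(I) = I²
A = 100 (A = (1 + (-3)²)² = (1 + 9)² = 10² = 100)
(A - 1*1692) - 1401 = (100 - 1*1692) - 1401 = (100 - 1692) - 1401 = -1592 - 1401 = -2993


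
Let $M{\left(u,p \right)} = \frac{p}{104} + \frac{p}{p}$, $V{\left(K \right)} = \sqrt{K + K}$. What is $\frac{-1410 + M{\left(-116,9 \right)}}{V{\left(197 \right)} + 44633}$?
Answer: $- \frac{6539939591}{207178846680} + \frac{146527 \sqrt{394}}{207178846680} \approx -0.031553$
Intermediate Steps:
$V{\left(K \right)} = \sqrt{2} \sqrt{K}$ ($V{\left(K \right)} = \sqrt{2 K} = \sqrt{2} \sqrt{K}$)
$M{\left(u,p \right)} = 1 + \frac{p}{104}$ ($M{\left(u,p \right)} = p \frac{1}{104} + 1 = \frac{p}{104} + 1 = 1 + \frac{p}{104}$)
$\frac{-1410 + M{\left(-116,9 \right)}}{V{\left(197 \right)} + 44633} = \frac{-1410 + \left(1 + \frac{1}{104} \cdot 9\right)}{\sqrt{2} \sqrt{197} + 44633} = \frac{-1410 + \left(1 + \frac{9}{104}\right)}{\sqrt{394} + 44633} = \frac{-1410 + \frac{113}{104}}{44633 + \sqrt{394}} = - \frac{146527}{104 \left(44633 + \sqrt{394}\right)}$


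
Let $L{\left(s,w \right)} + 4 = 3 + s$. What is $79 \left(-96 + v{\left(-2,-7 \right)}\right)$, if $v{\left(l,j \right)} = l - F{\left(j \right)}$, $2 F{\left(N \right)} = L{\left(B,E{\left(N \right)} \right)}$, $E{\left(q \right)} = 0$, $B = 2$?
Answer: $- \frac{15563}{2} \approx -7781.5$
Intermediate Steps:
$L{\left(s,w \right)} = -1 + s$ ($L{\left(s,w \right)} = -4 + \left(3 + s\right) = -1 + s$)
$F{\left(N \right)} = \frac{1}{2}$ ($F{\left(N \right)} = \frac{-1 + 2}{2} = \frac{1}{2} \cdot 1 = \frac{1}{2}$)
$v{\left(l,j \right)} = - \frac{1}{2} + l$ ($v{\left(l,j \right)} = l - \frac{1}{2} = - \frac{1}{2} + l$)
$79 \left(-96 + v{\left(-2,-7 \right)}\right) = 79 \left(-96 - \frac{5}{2}\right) = 79 \left(- \frac{197}{2}\right) = - \frac{15563}{2}$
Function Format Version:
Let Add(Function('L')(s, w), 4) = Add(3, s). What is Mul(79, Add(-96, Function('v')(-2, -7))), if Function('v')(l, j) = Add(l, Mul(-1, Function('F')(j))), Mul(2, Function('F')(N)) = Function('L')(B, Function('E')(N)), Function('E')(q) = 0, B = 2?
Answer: Rational(-15563, 2) ≈ -7781.5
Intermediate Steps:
Function('L')(s, w) = Add(-1, s) (Function('L')(s, w) = Add(-4, Add(3, s)) = Add(-1, s))
Function('F')(N) = Rational(1, 2) (Function('F')(N) = Mul(Rational(1, 2), Add(-1, 2)) = Mul(Rational(1, 2), 1) = Rational(1, 2))
Function('v')(l, j) = Add(Rational(-1, 2), l) (Function('v')(l, j) = Add(l, Mul(-1, Rational(1, 2))) = Add(l, Rational(-1, 2)) = Add(Rational(-1, 2), l))
Mul(79, Add(-96, Function('v')(-2, -7))) = Mul(79, Add(-96, Add(Rational(-1, 2), -2))) = Mul(79, Add(-96, Rational(-5, 2))) = Mul(79, Rational(-197, 2)) = Rational(-15563, 2)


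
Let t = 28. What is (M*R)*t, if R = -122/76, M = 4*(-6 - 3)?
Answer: 30744/19 ≈ 1618.1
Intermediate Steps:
M = -36 (M = 4*(-9) = -36)
R = -61/38 (R = -122*1/76 = -61/38 ≈ -1.6053)
(M*R)*t = -36*(-61/38)*28 = (1098/19)*28 = 30744/19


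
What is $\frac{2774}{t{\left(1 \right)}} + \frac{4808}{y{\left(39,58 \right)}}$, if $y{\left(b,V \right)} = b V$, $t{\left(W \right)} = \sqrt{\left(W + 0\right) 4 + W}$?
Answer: $\frac{2404}{1131} + \frac{2774 \sqrt{5}}{5} \approx 1242.7$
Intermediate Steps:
$t{\left(W \right)} = \sqrt{5} \sqrt{W}$ ($t{\left(W \right)} = \sqrt{W 4 + W} = \sqrt{4 W + W} = \sqrt{5 W} = \sqrt{5} \sqrt{W}$)
$y{\left(b,V \right)} = V b$
$\frac{2774}{t{\left(1 \right)}} + \frac{4808}{y{\left(39,58 \right)}} = \frac{2774}{\sqrt{5} \sqrt{1}} + \frac{4808}{58 \cdot 39} = \frac{2774}{\sqrt{5} \cdot 1} + \frac{4808}{2262} = \frac{2774}{\sqrt{5}} + 4808 \cdot \frac{1}{2262} = 2774 \frac{\sqrt{5}}{5} + \frac{2404}{1131} = \frac{2774 \sqrt{5}}{5} + \frac{2404}{1131} = \frac{2404}{1131} + \frac{2774 \sqrt{5}}{5}$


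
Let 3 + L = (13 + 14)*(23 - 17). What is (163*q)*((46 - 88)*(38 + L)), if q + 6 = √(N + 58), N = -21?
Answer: 8091972 - 1348662*√37 ≈ -1.1162e+5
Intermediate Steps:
L = 159 (L = -3 + (13 + 14)*(23 - 17) = -3 + 27*6 = -3 + 162 = 159)
q = -6 + √37 (q = -6 + √(-21 + 58) = -6 + √37 ≈ 0.082762)
(163*q)*((46 - 88)*(38 + L)) = (163*(-6 + √37))*((46 - 88)*(38 + 159)) = (-978 + 163*√37)*(-42*197) = (-978 + 163*√37)*(-8274) = 8091972 - 1348662*√37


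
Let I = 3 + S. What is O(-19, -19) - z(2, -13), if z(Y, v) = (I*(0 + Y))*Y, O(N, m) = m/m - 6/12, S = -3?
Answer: 1/2 ≈ 0.50000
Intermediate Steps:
I = 0 (I = 3 - 3 = 0)
O(N, m) = 1/2 (O(N, m) = 1 - 6*1/12 = 1 - 1/2 = 1/2)
z(Y, v) = 0 (z(Y, v) = (0*(0 + Y))*Y = (0*Y)*Y = 0*Y = 0)
O(-19, -19) - z(2, -13) = 1/2 - 1*0 = 1/2 + 0 = 1/2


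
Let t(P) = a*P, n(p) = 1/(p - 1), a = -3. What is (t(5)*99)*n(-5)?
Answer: 495/2 ≈ 247.50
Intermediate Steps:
n(p) = 1/(-1 + p)
t(P) = -3*P
(t(5)*99)*n(-5) = (-3*5*99)/(-1 - 5) = -15*99/(-6) = -1485*(-1/6) = 495/2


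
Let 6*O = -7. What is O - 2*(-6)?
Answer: 65/6 ≈ 10.833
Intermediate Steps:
O = -7/6 (O = (⅙)*(-7) = -7/6 ≈ -1.1667)
O - 2*(-6) = -7/6 - 2*(-6) = -7/6 + 12 = 65/6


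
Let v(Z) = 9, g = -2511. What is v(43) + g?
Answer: -2502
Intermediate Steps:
v(43) + g = 9 - 2511 = -2502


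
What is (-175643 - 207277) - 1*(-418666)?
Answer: 35746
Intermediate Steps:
(-175643 - 207277) - 1*(-418666) = -382920 + 418666 = 35746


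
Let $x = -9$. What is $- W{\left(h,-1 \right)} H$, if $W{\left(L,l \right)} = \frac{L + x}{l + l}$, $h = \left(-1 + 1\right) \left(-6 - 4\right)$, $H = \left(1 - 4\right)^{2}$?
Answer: $- \frac{81}{2} \approx -40.5$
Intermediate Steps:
$H = 9$ ($H = \left(-3\right)^{2} = 9$)
$h = 0$ ($h = 0 \left(-10\right) = 0$)
$W{\left(L,l \right)} = \frac{-9 + L}{2 l}$ ($W{\left(L,l \right)} = \frac{L - 9}{l + l} = \frac{-9 + L}{2 l}$)
$- W{\left(h,-1 \right)} H = - \frac{-9 + 0}{2 \left(-1\right)} 9 = - \frac{\left(-1\right) \left(-9\right)}{2} \cdot 9 = \left(-1\right) \frac{9}{2} \cdot 9 = \left(- \frac{9}{2}\right) 9 = - \frac{81}{2}$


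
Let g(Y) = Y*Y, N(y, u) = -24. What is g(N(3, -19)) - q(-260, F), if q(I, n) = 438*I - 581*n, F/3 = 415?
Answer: 837801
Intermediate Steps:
g(Y) = Y²
F = 1245 (F = 3*415 = 1245)
q(I, n) = -581*n + 438*I
g(N(3, -19)) - q(-260, F) = (-24)² - (-581*1245 + 438*(-260)) = 576 - (-723345 - 113880) = 576 - 1*(-837225) = 576 + 837225 = 837801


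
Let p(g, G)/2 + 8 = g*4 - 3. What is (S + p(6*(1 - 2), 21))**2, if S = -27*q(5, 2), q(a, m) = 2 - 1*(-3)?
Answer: 42025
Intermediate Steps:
q(a, m) = 5 (q(a, m) = 2 + 3 = 5)
p(g, G) = -22 + 8*g (p(g, G) = -16 + 2*(g*4 - 3) = -16 + 2*(4*g - 3) = -16 + 2*(-3 + 4*g) = -16 + (-6 + 8*g) = -22 + 8*g)
S = -135 (S = -27*5 = -135)
(S + p(6*(1 - 2), 21))**2 = (-135 + (-22 + 8*(6*(1 - 2))))**2 = (-135 + (-22 + 8*(6*(-1))))**2 = (-135 + (-22 + 8*(-6)))**2 = (-135 + (-22 - 48))**2 = (-135 - 70)**2 = (-205)**2 = 42025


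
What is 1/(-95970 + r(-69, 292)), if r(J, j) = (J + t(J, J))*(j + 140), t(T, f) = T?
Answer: -1/155586 ≈ -6.4273e-6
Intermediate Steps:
r(J, j) = 2*J*(140 + j) (r(J, j) = (J + J)*(j + 140) = (2*J)*(140 + j) = 2*J*(140 + j))
1/(-95970 + r(-69, 292)) = 1/(-95970 + 2*(-69)*(140 + 292)) = 1/(-95970 + 2*(-69)*432) = 1/(-95970 - 59616) = 1/(-155586) = -1/155586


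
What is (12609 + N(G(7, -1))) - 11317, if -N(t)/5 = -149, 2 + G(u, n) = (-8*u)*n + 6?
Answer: 2037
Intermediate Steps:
G(u, n) = 4 - 8*n*u (G(u, n) = -2 + ((-8*u)*n + 6) = -2 + (-8*n*u + 6) = -2 + (6 - 8*n*u) = 4 - 8*n*u)
N(t) = 745 (N(t) = -5*(-149) = 745)
(12609 + N(G(7, -1))) - 11317 = (12609 + 745) - 11317 = 13354 - 11317 = 2037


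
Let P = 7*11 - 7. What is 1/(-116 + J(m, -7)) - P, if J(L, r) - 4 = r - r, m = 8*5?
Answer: -7841/112 ≈ -70.009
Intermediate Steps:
m = 40
J(L, r) = 4 (J(L, r) = 4 + (r - r) = 4 + 0 = 4)
P = 70 (P = 77 - 7 = 70)
1/(-116 + J(m, -7)) - P = 1/(-116 + 4) - 1*70 = 1/(-112) - 70 = -1/112 - 70 = -7841/112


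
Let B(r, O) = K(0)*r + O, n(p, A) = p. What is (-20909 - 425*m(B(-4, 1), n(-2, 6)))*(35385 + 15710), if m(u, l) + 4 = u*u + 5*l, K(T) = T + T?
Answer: -786045480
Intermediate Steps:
K(T) = 2*T
B(r, O) = O (B(r, O) = (2*0)*r + O = 0*r + O = 0 + O = O)
m(u, l) = -4 + u**2 + 5*l (m(u, l) = -4 + (u*u + 5*l) = -4 + (u**2 + 5*l) = -4 + u**2 + 5*l)
(-20909 - 425*m(B(-4, 1), n(-2, 6)))*(35385 + 15710) = (-20909 - 425*(-4 + 1**2 + 5*(-2)))*(35385 + 15710) = (-20909 - 425*(-4 + 1 - 10))*51095 = (-20909 - 425*(-13))*51095 = (-20909 + 5525)*51095 = -15384*51095 = -786045480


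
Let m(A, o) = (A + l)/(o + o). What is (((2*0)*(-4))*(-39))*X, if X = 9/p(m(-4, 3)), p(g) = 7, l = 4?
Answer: 0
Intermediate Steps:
m(A, o) = (4 + A)/(2*o) (m(A, o) = (A + 4)/(o + o) = (4 + A)/((2*o)) = (4 + A)*(1/(2*o)) = (4 + A)/(2*o))
X = 9/7 ≈ 1.2857
(((2*0)*(-4))*(-39))*X = (((2*0)*(-4))*(-39))*(9/7) = ((0*(-4))*(-39))*(9/7) = (0*(-39))*(9/7) = 0*(9/7) = 0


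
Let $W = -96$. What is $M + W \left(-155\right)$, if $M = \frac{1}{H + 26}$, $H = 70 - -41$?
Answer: $\frac{2038561}{137} \approx 14880.0$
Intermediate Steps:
$H = 111$ ($H = 70 + 41 = 111$)
$M = \frac{1}{137}$ ($M = \frac{1}{111 + 26} = \frac{1}{137} \approx 0.0072993$)
$M + W \left(-155\right) = \frac{1}{137} - -14880 = \frac{1}{137} + 14880 = \frac{2038561}{137}$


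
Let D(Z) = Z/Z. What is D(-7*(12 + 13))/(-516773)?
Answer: -1/516773 ≈ -1.9351e-6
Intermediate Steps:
D(Z) = 1
D(-7*(12 + 13))/(-516773) = 1/(-516773) = 1*(-1/516773) = -1/516773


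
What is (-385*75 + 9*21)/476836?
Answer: -14343/238418 ≈ -0.060159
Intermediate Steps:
(-385*75 + 9*21)/476836 = (-28875 + 189)*(1/476836) = -28686*1/476836 = -14343/238418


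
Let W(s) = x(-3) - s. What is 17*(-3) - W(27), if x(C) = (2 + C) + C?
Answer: -20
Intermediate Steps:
x(C) = 2 + 2*C
W(s) = -4 - s (W(s) = (2 + 2*(-3)) - s = (2 - 6) - s = -4 - s)
17*(-3) - W(27) = 17*(-3) - (-4 - 1*27) = -51 - (-4 - 27) = -51 - 1*(-31) = -51 + 31 = -20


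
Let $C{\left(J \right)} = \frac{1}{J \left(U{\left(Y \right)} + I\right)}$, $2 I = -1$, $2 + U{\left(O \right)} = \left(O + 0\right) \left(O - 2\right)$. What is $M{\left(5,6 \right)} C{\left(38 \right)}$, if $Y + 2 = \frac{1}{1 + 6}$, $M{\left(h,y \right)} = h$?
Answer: $\frac{245}{8683} \approx 0.028216$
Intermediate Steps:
$Y = - \frac{13}{7}$ ($Y = -2 + \frac{1}{1 + 6} = -2 + \frac{1}{7} = - \frac{13}{7} \approx -1.8571$)
$U{\left(O \right)} = -2 + O \left(-2 + O\right)$ ($U{\left(O \right)} = -2 + \left(O + 0\right) \left(O - 2\right) = -2 + O \left(-2 + O\right)$)
$I = - \frac{1}{2}$ ($I = \frac{1}{2} \left(-1\right) = - \frac{1}{2} \approx -0.5$)
$C{\left(J \right)} = \frac{98}{457 J}$ ($C{\left(J \right)} = \frac{1}{J \left(\left(-2 + \left(- \frac{13}{7}\right)^{2} - - \frac{26}{7}\right) - \frac{1}{2}\right)} = \frac{1}{J \left(\left(-2 + \frac{169}{49} + \frac{26}{7}\right) - \frac{1}{2}\right)} = \frac{1}{J \left(\frac{253}{49} - \frac{1}{2}\right)} = \frac{1}{J \frac{457}{98}} = \frac{1}{\frac{457}{98} J} = \frac{98}{457 J}$)
$M{\left(5,6 \right)} C{\left(38 \right)} = 5 \frac{98}{457 \cdot 38} = 5 \cdot \frac{98}{457} \cdot \frac{1}{38} = 5 \cdot \frac{49}{8683} = \frac{245}{8683}$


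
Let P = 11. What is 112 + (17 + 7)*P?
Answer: 376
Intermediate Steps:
112 + (17 + 7)*P = 112 + (17 + 7)*11 = 112 + 24*11 = 112 + 264 = 376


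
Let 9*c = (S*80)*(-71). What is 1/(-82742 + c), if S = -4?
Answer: -9/721958 ≈ -1.2466e-5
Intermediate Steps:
c = 22720/9 (c = (-4*80*(-71))/9 = (-320*(-71))/9 = (1/9)*22720 = 22720/9 ≈ 2524.4)
1/(-82742 + c) = 1/(-82742 + 22720/9) = 1/(-721958/9) = -9/721958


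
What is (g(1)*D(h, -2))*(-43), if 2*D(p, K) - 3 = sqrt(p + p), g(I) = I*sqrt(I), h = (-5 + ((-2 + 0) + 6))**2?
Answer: -129/2 - 43*sqrt(2)/2 ≈ -94.906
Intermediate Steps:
h = 1 (h = (-5 + (-2 + 6))**2 = (-5 + 4)**2 = (-1)**2 = 1)
g(I) = I**(3/2)
D(p, K) = 3/2 + sqrt(2)*sqrt(p)/2 (D(p, K) = 3/2 + sqrt(p + p)/2 = 3/2 + sqrt(2*p)/2 = 3/2 + (sqrt(2)*sqrt(p))/2 = 3/2 + sqrt(2)*sqrt(p)/2)
(g(1)*D(h, -2))*(-43) = (1**(3/2)*(3/2 + sqrt(2)*sqrt(1)/2))*(-43) = (1*(3/2 + (1/2)*sqrt(2)*1))*(-43) = (1*(3/2 + sqrt(2)/2))*(-43) = (3/2 + sqrt(2)/2)*(-43) = -129/2 - 43*sqrt(2)/2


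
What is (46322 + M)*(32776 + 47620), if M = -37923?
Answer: 675246004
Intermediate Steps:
(46322 + M)*(32776 + 47620) = (46322 - 37923)*(32776 + 47620) = 8399*80396 = 675246004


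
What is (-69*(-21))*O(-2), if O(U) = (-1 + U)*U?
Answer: 8694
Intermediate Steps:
O(U) = U*(-1 + U)
(-69*(-21))*O(-2) = (-69*(-21))*(-2*(-1 - 2)) = 1449*(-2*(-3)) = 1449*6 = 8694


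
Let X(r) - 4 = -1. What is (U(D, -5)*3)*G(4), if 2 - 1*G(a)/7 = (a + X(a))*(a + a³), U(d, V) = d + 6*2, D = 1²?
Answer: -129402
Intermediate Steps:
D = 1
X(r) = 3 (X(r) = 4 - 1 = 3)
U(d, V) = 12 + d (U(d, V) = d + 12 = 12 + d)
G(a) = 14 - 7*(3 + a)*(a + a³) (G(a) = 14 - 7*(a + 3)*(a + a³) = 14 - 7*(3 + a)*(a + a³))
(U(D, -5)*3)*G(4) = ((12 + 1)*3)*(14 - 21*4 - 21*4³ - 7*4² - 7*4⁴) = (13*3)*(14 - 84 - 21*64 - 7*16 - 7*256) = 39*(14 - 84 - 1344 - 112 - 1792) = 39*(-3318) = -129402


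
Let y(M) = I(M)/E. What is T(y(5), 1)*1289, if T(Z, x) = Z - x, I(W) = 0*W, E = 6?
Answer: -1289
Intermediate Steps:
I(W) = 0
y(M) = 0 (y(M) = 0/6 = 0*(⅙) = 0)
T(y(5), 1)*1289 = (0 - 1*1)*1289 = (0 - 1)*1289 = -1*1289 = -1289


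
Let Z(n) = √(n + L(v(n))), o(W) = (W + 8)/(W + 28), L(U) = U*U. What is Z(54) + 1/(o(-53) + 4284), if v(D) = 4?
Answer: 5/21429 + √70 ≈ 8.3668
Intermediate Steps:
L(U) = U²
o(W) = (8 + W)/(28 + W)
Z(n) = √(16 + n) (Z(n) = √(n + 4²) = √(n + 16) = √(16 + n))
Z(54) + 1/(o(-53) + 4284) = √(16 + 54) + 1/((8 - 53)/(28 - 53) + 4284) = √70 + 1/(-45/(-25) + 4284) = √70 + 1/(-1/25*(-45) + 4284) = √70 + 1/(9/5 + 4284) = √70 + 1/(21429/5) = √70 + 5/21429 = 5/21429 + √70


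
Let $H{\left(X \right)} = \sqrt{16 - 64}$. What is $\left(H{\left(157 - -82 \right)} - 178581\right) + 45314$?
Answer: $-133267 + 4 i \sqrt{3} \approx -1.3327 \cdot 10^{5} + 6.9282 i$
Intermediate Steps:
$H{\left(X \right)} = 4 i \sqrt{3}$ ($H{\left(X \right)} = \sqrt{-48} = 4 i \sqrt{3}$)
$\left(H{\left(157 - -82 \right)} - 178581\right) + 45314 = \left(4 i \sqrt{3} - 178581\right) + 45314 = \left(-178581 + 4 i \sqrt{3}\right) + 45314 = -133267 + 4 i \sqrt{3}$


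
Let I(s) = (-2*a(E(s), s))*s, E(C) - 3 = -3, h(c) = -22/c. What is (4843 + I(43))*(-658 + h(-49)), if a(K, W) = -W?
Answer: -275191020/49 ≈ -5.6161e+6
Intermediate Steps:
E(C) = 0 (E(C) = 3 - 3 = 0)
I(s) = 2*s**2 (I(s) = (-(-2)*s)*s = (2*s)*s = 2*s**2)
(4843 + I(43))*(-658 + h(-49)) = (4843 + 2*43**2)*(-658 - 22/(-49)) = (4843 + 2*1849)*(-658 - 22*(-1/49)) = (4843 + 3698)*(-658 + 22/49) = 8541*(-32220/49) = -275191020/49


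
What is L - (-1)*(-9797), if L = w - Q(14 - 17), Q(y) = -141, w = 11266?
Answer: 1610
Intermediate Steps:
L = 11407 (L = 11266 - 1*(-141) = 11266 + 141 = 11407)
L - (-1)*(-9797) = 11407 - (-1)*(-9797) = 11407 - 1*9797 = 11407 - 9797 = 1610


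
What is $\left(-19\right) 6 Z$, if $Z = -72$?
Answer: $8208$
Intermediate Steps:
$\left(-19\right) 6 Z = \left(-19\right) 6 \left(-72\right) = \left(-114\right) \left(-72\right) = 8208$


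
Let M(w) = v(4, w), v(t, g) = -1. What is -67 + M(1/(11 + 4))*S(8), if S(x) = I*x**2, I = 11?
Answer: -771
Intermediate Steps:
S(x) = 11*x**2
M(w) = -1
-67 + M(1/(11 + 4))*S(8) = -67 - 11*8**2 = -67 - 11*64 = -67 - 1*704 = -67 - 704 = -771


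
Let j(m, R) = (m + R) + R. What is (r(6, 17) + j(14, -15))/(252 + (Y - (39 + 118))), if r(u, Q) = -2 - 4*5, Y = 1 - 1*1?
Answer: -⅖ ≈ -0.40000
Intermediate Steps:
Y = 0 (Y = 1 - 1 = 0)
r(u, Q) = -22 (r(u, Q) = -2 - 20 = -22)
j(m, R) = m + 2*R (j(m, R) = (R + m) + R = m + 2*R)
(r(6, 17) + j(14, -15))/(252 + (Y - (39 + 118))) = (-22 + (14 + 2*(-15)))/(252 + (0 - (39 + 118))) = (-22 + (14 - 30))/(252 + (0 - 1*157)) = (-22 - 16)/(252 + (0 - 157)) = -38/(252 - 157) = -38/95 = -38*1/95 = -⅖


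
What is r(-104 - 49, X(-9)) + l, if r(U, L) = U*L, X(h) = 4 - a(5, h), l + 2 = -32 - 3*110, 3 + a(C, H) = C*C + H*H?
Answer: 14783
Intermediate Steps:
a(C, H) = -3 + C² + H² (a(C, H) = -3 + (C*C + H*H) = -3 + (C² + H²) = -3 + C² + H²)
l = -364 (l = -2 + (-32 - 3*110) = -2 + (-32 - 330) = -2 - 362 = -364)
X(h) = -18 - h² (X(h) = 4 - (-3 + 5² + h²) = 4 - (-3 + 25 + h²) = 4 - (22 + h²) = 4 + (-22 - h²) = -18 - h²)
r(U, L) = L*U
r(-104 - 49, X(-9)) + l = (-18 - 1*(-9)²)*(-104 - 49) - 364 = (-18 - 1*81)*(-153) - 364 = (-18 - 81)*(-153) - 364 = -99*(-153) - 364 = 15147 - 364 = 14783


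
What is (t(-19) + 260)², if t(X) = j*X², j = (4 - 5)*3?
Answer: 677329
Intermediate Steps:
j = -3 (j = -1*3 = -3)
t(X) = -3*X²
(t(-19) + 260)² = (-3*(-19)² + 260)² = (-3*361 + 260)² = (-1083 + 260)² = (-823)² = 677329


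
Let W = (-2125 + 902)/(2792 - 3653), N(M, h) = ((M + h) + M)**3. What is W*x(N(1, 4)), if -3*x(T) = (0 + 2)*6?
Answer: -4892/861 ≈ -5.6818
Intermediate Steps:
N(M, h) = (h + 2*M)**3
x(T) = -4 (x(T) = -(0 + 2)*6/3 = -2*6/3 = -1/3*12 = -4)
W = 1223/861 (W = -1223/(-861) = -1223*(-1/861) = 1223/861 ≈ 1.4204)
W*x(N(1, 4)) = (1223/861)*(-4) = -4892/861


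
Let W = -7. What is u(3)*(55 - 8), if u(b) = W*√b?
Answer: -329*√3 ≈ -569.84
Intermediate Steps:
u(b) = -7*√b
u(3)*(55 - 8) = (-7*√3)*(55 - 8) = -7*√3*47 = -329*√3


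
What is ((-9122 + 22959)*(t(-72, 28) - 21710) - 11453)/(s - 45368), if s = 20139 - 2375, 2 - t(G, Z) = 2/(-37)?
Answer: 11114219139/1021348 ≈ 10882.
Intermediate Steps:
t(G, Z) = 76/37 (t(G, Z) = 2 - 2/(-37) = 2 - 2*(-1)/37 = 2 - 1*(-2/37) = 2 + 2/37 = 76/37)
s = 17764
((-9122 + 22959)*(t(-72, 28) - 21710) - 11453)/(s - 45368) = ((-9122 + 22959)*(76/37 - 21710) - 11453)/(17764 - 45368) = (13837*(-803194/37) - 11453)/(-27604) = (-11113795378/37 - 11453)*(-1/27604) = -11114219139/37*(-1/27604) = 11114219139/1021348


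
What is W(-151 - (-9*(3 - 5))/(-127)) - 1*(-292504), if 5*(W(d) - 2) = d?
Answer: 185722151/635 ≈ 2.9248e+5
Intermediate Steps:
W(d) = 2 + d/5
W(-151 - (-9*(3 - 5))/(-127)) - 1*(-292504) = (2 + (-151 - (-9*(3 - 5))/(-127))/5) - 1*(-292504) = (2 + (-151 - (-9*(-2))*(-1)/127)/5) + 292504 = (2 + (-151 - 18*(-1)/127)/5) + 292504 = (2 + (-151 - 1*(-18/127))/5) + 292504 = (2 + (-151 + 18/127)/5) + 292504 = (2 + (⅕)*(-19159/127)) + 292504 = (2 - 19159/635) + 292504 = -17889/635 + 292504 = 185722151/635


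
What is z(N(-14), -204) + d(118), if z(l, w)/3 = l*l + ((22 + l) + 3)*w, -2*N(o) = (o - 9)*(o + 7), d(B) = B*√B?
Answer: 213627/4 + 118*√118 ≈ 54689.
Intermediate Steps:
d(B) = B^(3/2)
N(o) = -(-9 + o)*(7 + o)/2 (N(o) = -(o - 9)*(o + 7)/2 = -(-9 + o)*(7 + o)/2)
z(l, w) = 3*l² + 3*w*(25 + l) (z(l, w) = 3*(l*l + ((22 + l) + 3)*w) = 3*(l² + (25 + l)*w) = 3*(l² + w*(25 + l)) = 3*l² + 3*w*(25 + l))
z(N(-14), -204) + d(118) = (3*(63/2 - 14 - ½*(-14)²)² + 75*(-204) + 3*(63/2 - 14 - ½*(-14)²)*(-204)) + 118^(3/2) = (3*(63/2 - 14 - ½*196)² - 15300 + 3*(63/2 - 14 - ½*196)*(-204)) + 118*√118 = (3*(63/2 - 14 - 98)² - 15300 + 3*(63/2 - 14 - 98)*(-204)) + 118*√118 = (3*(-161/2)² - 15300 + 3*(-161/2)*(-204)) + 118*√118 = (3*(25921/4) - 15300 + 49266) + 118*√118 = (77763/4 - 15300 + 49266) + 118*√118 = 213627/4 + 118*√118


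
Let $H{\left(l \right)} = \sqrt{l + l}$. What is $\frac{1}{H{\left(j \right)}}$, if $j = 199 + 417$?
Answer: $\frac{\sqrt{77}}{308} \approx 0.02849$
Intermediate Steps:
$j = 616$
$H{\left(l \right)} = \sqrt{2} \sqrt{l}$ ($H{\left(l \right)} = \sqrt{2 l} = \sqrt{2} \sqrt{l}$)
$\frac{1}{H{\left(j \right)}} = \frac{1}{\sqrt{2} \sqrt{616}} = \frac{1}{\sqrt{2} \cdot 2 \sqrt{154}} = \frac{1}{4 \sqrt{77}} = \frac{\sqrt{77}}{308}$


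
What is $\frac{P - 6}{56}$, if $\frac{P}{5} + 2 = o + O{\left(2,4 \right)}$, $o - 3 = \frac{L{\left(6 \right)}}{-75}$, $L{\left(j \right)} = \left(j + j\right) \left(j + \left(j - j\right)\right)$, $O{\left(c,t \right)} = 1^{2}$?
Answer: $- \frac{1}{70} \approx -0.014286$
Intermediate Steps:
$O{\left(c,t \right)} = 1$
$L{\left(j \right)} = 2 j^{2}$ ($L{\left(j \right)} = 2 j \left(j + 0\right) = 2 j j = 2 j^{2}$)
$o = \frac{51}{25}$ ($o = 3 + \frac{2 \cdot 6^{2}}{-75} = 3 + 2 \cdot 36 \left(- \frac{1}{75}\right) = 3 + 72 \left(- \frac{1}{75}\right) = 3 - \frac{24}{25} = \frac{51}{25} \approx 2.04$)
$P = \frac{26}{5}$ ($P = -10 + 5 \left(\frac{51}{25} + 1\right) = -10 + 5 \cdot \frac{76}{25} = -10 + \frac{76}{5} = \frac{26}{5} \approx 5.2$)
$\frac{P - 6}{56} = \frac{\frac{26}{5} - 6}{56} = \frac{1}{56} \left(- \frac{4}{5}\right) = - \frac{1}{70}$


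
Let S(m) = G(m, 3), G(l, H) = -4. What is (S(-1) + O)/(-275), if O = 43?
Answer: -39/275 ≈ -0.14182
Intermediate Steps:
S(m) = -4
(S(-1) + O)/(-275) = (-4 + 43)/(-275) = -1/275*39 = -39/275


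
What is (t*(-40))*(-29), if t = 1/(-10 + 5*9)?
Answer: 232/7 ≈ 33.143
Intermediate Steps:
t = 1/35 (t = 1/(-10 + 45) = 1/35 ≈ 0.028571)
(t*(-40))*(-29) = ((1/35)*(-40))*(-29) = -8/7*(-29) = 232/7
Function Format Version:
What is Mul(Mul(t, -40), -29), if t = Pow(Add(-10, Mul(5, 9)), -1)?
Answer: Rational(232, 7) ≈ 33.143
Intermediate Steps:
t = Rational(1, 35) (t = Pow(Add(-10, 45), -1) = Pow(35, -1) = Rational(1, 35) ≈ 0.028571)
Mul(Mul(t, -40), -29) = Mul(Mul(Rational(1, 35), -40), -29) = Mul(Rational(-8, 7), -29) = Rational(232, 7)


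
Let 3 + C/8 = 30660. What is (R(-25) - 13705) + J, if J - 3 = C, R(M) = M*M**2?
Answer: 215929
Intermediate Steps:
R(M) = M**3
C = 245256 (C = -24 + 8*30660 = -24 + 245280 = 245256)
J = 245259 (J = 3 + 245256 = 245259)
(R(-25) - 13705) + J = ((-25)**3 - 13705) + 245259 = (-15625 - 13705) + 245259 = -29330 + 245259 = 215929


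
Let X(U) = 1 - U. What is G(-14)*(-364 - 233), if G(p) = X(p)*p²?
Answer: -1755180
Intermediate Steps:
G(p) = p²*(1 - p) (G(p) = (1 - p)*p² = p²*(1 - p))
G(-14)*(-364 - 233) = ((-14)²*(1 - 1*(-14)))*(-364 - 233) = (196*(1 + 14))*(-597) = (196*15)*(-597) = 2940*(-597) = -1755180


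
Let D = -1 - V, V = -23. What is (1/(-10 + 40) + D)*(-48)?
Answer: -5288/5 ≈ -1057.6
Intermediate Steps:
D = 22 (D = -1 - 1*(-23) = -1 + 23 = 22)
(1/(-10 + 40) + D)*(-48) = (1/(-10 + 40) + 22)*(-48) = (1/30 + 22)*(-48) = (661/30)*(-48) = -5288/5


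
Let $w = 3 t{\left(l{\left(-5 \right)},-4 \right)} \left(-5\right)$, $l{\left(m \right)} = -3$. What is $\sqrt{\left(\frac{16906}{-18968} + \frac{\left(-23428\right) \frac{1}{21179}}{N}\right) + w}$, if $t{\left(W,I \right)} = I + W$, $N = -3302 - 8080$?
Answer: $\frac{\sqrt{34009374100471222887405741}}{571551785238} \approx 10.203$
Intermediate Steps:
$N = -11382$
$w = 105$ ($w = 3 \left(-4 - 3\right) \left(-5\right) = 3 \left(-7\right) \left(-5\right) = \left(-21\right) \left(-5\right) = 105$)
$\sqrt{\left(\frac{16906}{-18968} + \frac{\left(-23428\right) \frac{1}{21179}}{N}\right) + w} = \sqrt{\left(\frac{16906}{-18968} + \frac{\left(-23428\right) \frac{1}{21179}}{-11382}\right) + 105} = \sqrt{\left(16906 \left(- \frac{1}{18968}\right) + \left(-23428\right) \frac{1}{21179} \left(- \frac{1}{11382}\right)\right) + 105} = \sqrt{\left(- \frac{8453}{9484} - - \frac{11714}{120529689}\right) + 105} = \sqrt{\left(- \frac{8453}{9484} + \frac{11714}{120529689}\right) + 105} = \sqrt{- \frac{1018726365541}{1143103570476} + 105} = \sqrt{\frac{119007148534439}{1143103570476}} = \frac{\sqrt{34009374100471222887405741}}{571551785238}$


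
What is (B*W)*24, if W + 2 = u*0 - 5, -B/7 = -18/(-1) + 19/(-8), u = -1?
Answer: 18375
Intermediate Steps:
B = -875/8 (B = -7*(-18/(-1) + 19/(-8)) = -7*(-18*(-1) + 19*(-⅛)) = -7*(18 - 19/8) = -7*125/8 = -875/8 ≈ -109.38)
W = -7 (W = -2 + (-1*0 - 5) = -2 + (0 - 5) = -2 - 5 = -7)
(B*W)*24 = -875/8*(-7)*24 = (6125/8)*24 = 18375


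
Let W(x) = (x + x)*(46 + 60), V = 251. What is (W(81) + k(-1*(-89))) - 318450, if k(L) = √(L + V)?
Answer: -301278 + 2*√85 ≈ -3.0126e+5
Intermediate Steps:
k(L) = √(251 + L) (k(L) = √(L + 251) = √(251 + L))
W(x) = 212*x (W(x) = (2*x)*106 = 212*x)
(W(81) + k(-1*(-89))) - 318450 = (212*81 + √(251 - 1*(-89))) - 318450 = (17172 + √(251 + 89)) - 318450 = (17172 + √340) - 318450 = (17172 + 2*√85) - 318450 = -301278 + 2*√85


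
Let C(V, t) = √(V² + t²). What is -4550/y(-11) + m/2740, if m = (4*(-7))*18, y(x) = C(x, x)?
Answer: -126/685 - 2275*√2/11 ≈ -292.67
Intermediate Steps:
y(x) = √2*√(x²) (y(x) = √(x² + x²) = √(2*x²) = √2*√(x²))
m = -504 (m = -28*18 = -504)
-4550/y(-11) + m/2740 = -4550*√2/22 - 504/2740 = -4550*√2/22 - 504*1/2740 = -4550*√2/22 - 126/685 = -2275*√2/11 - 126/685 = -126/685 - 2275*√2/11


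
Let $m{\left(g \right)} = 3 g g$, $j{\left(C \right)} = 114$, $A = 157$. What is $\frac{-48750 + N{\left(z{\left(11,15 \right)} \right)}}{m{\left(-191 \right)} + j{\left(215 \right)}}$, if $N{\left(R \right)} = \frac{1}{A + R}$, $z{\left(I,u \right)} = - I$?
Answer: $- \frac{7117499}{15995322} \approx -0.44497$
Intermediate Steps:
$N{\left(R \right)} = \frac{1}{157 + R}$
$m{\left(g \right)} = 3 g^{2}$
$\frac{-48750 + N{\left(z{\left(11,15 \right)} \right)}}{m{\left(-191 \right)} + j{\left(215 \right)}} = \frac{-48750 + \frac{1}{157 - 11}}{3 \left(-191\right)^{2} + 114} = \frac{-48750 + \frac{1}{157 - 11}}{3 \cdot 36481 + 114} = \frac{-48750 + \frac{1}{146}}{109443 + 114} = \frac{-48750 + \frac{1}{146}}{109557} = \left(- \frac{7117499}{146}\right) \frac{1}{109557} = - \frac{7117499}{15995322}$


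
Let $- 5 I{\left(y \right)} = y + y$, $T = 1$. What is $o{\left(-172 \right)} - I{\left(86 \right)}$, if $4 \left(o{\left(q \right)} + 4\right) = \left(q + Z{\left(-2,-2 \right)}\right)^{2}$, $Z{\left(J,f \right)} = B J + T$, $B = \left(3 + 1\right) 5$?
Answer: $\frac{223213}{20} \approx 11161.0$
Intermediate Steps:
$B = 20$ ($B = 4 \cdot 5 = 20$)
$Z{\left(J,f \right)} = 1 + 20 J$ ($Z{\left(J,f \right)} = 20 J + 1 = 1 + 20 J$)
$o{\left(q \right)} = -4 + \frac{\left(-39 + q\right)^{2}}{4}$ ($o{\left(q \right)} = -4 + \frac{\left(q + \left(1 + 20 \left(-2\right)\right)\right)^{2}}{4} = -4 + \frac{\left(q + \left(1 - 40\right)\right)^{2}}{4} = -4 + \frac{\left(q - 39\right)^{2}}{4} = -4 + \frac{\left(-39 + q\right)^{2}}{4}$)
$I{\left(y \right)} = - \frac{2 y}{5}$ ($I{\left(y \right)} = - \frac{y + y}{5} = - \frac{2 y}{5}$)
$o{\left(-172 \right)} - I{\left(86 \right)} = \left(-4 + \frac{\left(-39 - 172\right)^{2}}{4}\right) - \left(- \frac{2}{5}\right) 86 = \left(-4 + \frac{\left(-211\right)^{2}}{4}\right) - - \frac{172}{5} = \left(-4 + \frac{1}{4} \cdot 44521\right) + \frac{172}{5} = \left(-4 + \frac{44521}{4}\right) + \frac{172}{5} = \frac{44505}{4} + \frac{172}{5} = \frac{223213}{20}$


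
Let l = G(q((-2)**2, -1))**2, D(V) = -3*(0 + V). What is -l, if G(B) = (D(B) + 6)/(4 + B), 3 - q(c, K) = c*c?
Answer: -25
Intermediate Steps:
D(V) = -3*V
q(c, K) = 3 - c**2 (q(c, K) = 3 - c*c = 3 - c**2)
G(B) = (6 - 3*B)/(4 + B) (G(B) = (-3*B + 6)/(4 + B) = (6 - 3*B)/(4 + B))
l = 25 (l = (3*(2 - (3 - ((-2)**2)**2))/(4 + (3 - ((-2)**2)**2)))**2 = (3*(2 - (3 - 1*4**2))/(4 + (3 - 1*4**2)))**2 = (3*(2 - (3 - 1*16))/(4 + (3 - 1*16)))**2 = (3*(2 - (3 - 16))/(4 + (3 - 16)))**2 = (3*(2 - 1*(-13))/(4 - 13))**2 = (3*(2 + 13)/(-9))**2 = (3*(-1/9)*15)**2 = (-5)**2 = 25)
-l = -1*25 = -25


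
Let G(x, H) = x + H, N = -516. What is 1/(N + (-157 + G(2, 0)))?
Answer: -1/671 ≈ -0.0014903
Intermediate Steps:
G(x, H) = H + x
1/(N + (-157 + G(2, 0))) = 1/(-516 + (-157 + (0 + 2))) = 1/(-516 + (-157 + 2)) = 1/(-516 - 155) = 1/(-671) = -1/671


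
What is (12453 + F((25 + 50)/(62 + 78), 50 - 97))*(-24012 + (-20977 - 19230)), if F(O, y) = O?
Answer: -22393101081/28 ≈ -7.9975e+8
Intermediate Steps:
(12453 + F((25 + 50)/(62 + 78), 50 - 97))*(-24012 + (-20977 - 19230)) = (12453 + (25 + 50)/(62 + 78))*(-24012 + (-20977 - 19230)) = (12453 + 75/140)*(-24012 - 40207) = (12453 + 75*(1/140))*(-64219) = (12453 + 15/28)*(-64219) = (348699/28)*(-64219) = -22393101081/28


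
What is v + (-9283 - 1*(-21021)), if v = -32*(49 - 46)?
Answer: 11642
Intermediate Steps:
v = -96 (v = -32*3 = -96)
v + (-9283 - 1*(-21021)) = -96 + (-9283 - 1*(-21021)) = -96 + (-9283 + 21021) = -96 + 11738 = 11642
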